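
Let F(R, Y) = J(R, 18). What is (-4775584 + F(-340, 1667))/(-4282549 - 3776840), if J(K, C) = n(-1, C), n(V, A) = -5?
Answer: 122451/206651 ≈ 0.59255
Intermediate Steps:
J(K, C) = -5
F(R, Y) = -5
(-4775584 + F(-340, 1667))/(-4282549 - 3776840) = (-4775584 - 5)/(-4282549 - 3776840) = -4775589/(-8059389) = -4775589*(-1/8059389) = 122451/206651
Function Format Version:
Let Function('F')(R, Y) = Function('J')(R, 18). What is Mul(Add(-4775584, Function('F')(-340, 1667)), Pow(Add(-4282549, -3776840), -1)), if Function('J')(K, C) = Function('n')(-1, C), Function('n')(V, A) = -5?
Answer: Rational(122451, 206651) ≈ 0.59255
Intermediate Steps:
Function('J')(K, C) = -5
Function('F')(R, Y) = -5
Mul(Add(-4775584, Function('F')(-340, 1667)), Pow(Add(-4282549, -3776840), -1)) = Mul(Add(-4775584, -5), Pow(Add(-4282549, -3776840), -1)) = Mul(-4775589, Pow(-8059389, -1)) = Mul(-4775589, Rational(-1, 8059389)) = Rational(122451, 206651)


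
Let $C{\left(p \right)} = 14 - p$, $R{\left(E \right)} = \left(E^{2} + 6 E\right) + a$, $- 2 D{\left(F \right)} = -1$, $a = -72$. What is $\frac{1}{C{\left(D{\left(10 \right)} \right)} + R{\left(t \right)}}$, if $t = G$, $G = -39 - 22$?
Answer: $\frac{2}{6593} \approx 0.00030335$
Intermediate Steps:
$G = -61$
$D{\left(F \right)} = \frac{1}{2}$ ($D{\left(F \right)} = \left(- \frac{1}{2}\right) \left(-1\right) = \frac{1}{2}$)
$t = -61$
$R{\left(E \right)} = -72 + E^{2} + 6 E$ ($R{\left(E \right)} = \left(E^{2} + 6 E\right) - 72 = -72 + E^{2} + 6 E$)
$\frac{1}{C{\left(D{\left(10 \right)} \right)} + R{\left(t \right)}} = \frac{1}{\left(14 - \frac{1}{2}\right) + \left(-72 + \left(-61\right)^{2} + 6 \left(-61\right)\right)} = \frac{1}{\left(14 - \frac{1}{2}\right) - -3283} = \frac{1}{\frac{27}{2} + 3283} = \frac{1}{\frac{6593}{2}} = \frac{2}{6593}$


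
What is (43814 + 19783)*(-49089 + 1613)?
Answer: -3019331172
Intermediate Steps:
(43814 + 19783)*(-49089 + 1613) = 63597*(-47476) = -3019331172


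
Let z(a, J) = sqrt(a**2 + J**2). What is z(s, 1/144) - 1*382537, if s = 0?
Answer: -55085327/144 ≈ -3.8254e+5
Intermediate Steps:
z(a, J) = sqrt(J**2 + a**2)
z(s, 1/144) - 1*382537 = sqrt((1/144)**2 + 0**2) - 1*382537 = sqrt((1/144)**2 + 0) - 382537 = sqrt(1/20736 + 0) - 382537 = sqrt(1/20736) - 382537 = 1/144 - 382537 = -55085327/144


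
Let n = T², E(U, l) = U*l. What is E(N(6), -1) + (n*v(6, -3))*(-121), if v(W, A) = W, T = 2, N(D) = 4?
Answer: -2908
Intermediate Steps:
n = 4 (n = 2² = 4)
E(N(6), -1) + (n*v(6, -3))*(-121) = 4*(-1) + (4*6)*(-121) = -4 + 24*(-121) = -4 - 2904 = -2908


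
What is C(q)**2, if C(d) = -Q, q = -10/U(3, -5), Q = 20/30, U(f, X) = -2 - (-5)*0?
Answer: 4/9 ≈ 0.44444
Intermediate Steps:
U(f, X) = -2 (U(f, X) = -2 - 1*0 = -2 + 0 = -2)
Q = 2/3 (Q = 20*(1/30) = 2/3 ≈ 0.66667)
q = 5 (q = -10/(-2) = -10*(-1/2) = 5)
C(d) = -2/3 (C(d) = -1*2/3 = -2/3)
C(q)**2 = (-2/3)**2 = 4/9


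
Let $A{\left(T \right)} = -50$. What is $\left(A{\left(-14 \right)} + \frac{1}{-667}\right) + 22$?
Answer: $- \frac{18677}{667} \approx -28.001$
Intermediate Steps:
$\left(A{\left(-14 \right)} + \frac{1}{-667}\right) + 22 = \left(-50 + \frac{1}{-667}\right) + 22 = \left(-50 - \frac{1}{667}\right) + 22 = - \frac{33351}{667} + 22 = - \frac{18677}{667}$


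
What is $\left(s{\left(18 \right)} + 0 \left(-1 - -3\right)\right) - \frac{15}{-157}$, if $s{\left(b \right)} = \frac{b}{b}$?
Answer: $\frac{172}{157} \approx 1.0955$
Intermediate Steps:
$s{\left(b \right)} = 1$
$\left(s{\left(18 \right)} + 0 \left(-1 - -3\right)\right) - \frac{15}{-157} = \left(1 + 0 \left(-1 - -3\right)\right) - \frac{15}{-157} = \left(1 + 0 \left(-1 + 3\right)\right) - - \frac{15}{157} = \left(1 + 0 \cdot 2\right) + \frac{15}{157} = \left(1 + 0\right) + \frac{15}{157} = 1 + \frac{15}{157} = \frac{172}{157}$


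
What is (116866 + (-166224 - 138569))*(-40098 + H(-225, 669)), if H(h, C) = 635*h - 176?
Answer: 34418642123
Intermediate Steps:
H(h, C) = -176 + 635*h
(116866 + (-166224 - 138569))*(-40098 + H(-225, 669)) = (116866 + (-166224 - 138569))*(-40098 + (-176 + 635*(-225))) = (116866 - 304793)*(-40098 + (-176 - 142875)) = -187927*(-40098 - 143051) = -187927*(-183149) = 34418642123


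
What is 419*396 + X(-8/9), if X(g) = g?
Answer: 1493308/9 ≈ 1.6592e+5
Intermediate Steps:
419*396 + X(-8/9) = 419*396 - 8/9 = 165924 - 8*⅑ = 165924 - 8/9 = 1493308/9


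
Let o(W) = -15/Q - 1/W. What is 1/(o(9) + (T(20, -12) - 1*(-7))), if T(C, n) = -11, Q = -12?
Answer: -36/103 ≈ -0.34951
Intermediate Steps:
o(W) = 5/4 - 1/W (o(W) = -15/(-12) - 1/W = -15*(-1/12) - 1/W = 5/4 - 1/W)
1/(o(9) + (T(20, -12) - 1*(-7))) = 1/((5/4 - 1/9) + (-11 - 1*(-7))) = 1/((5/4 - 1*⅑) + (-11 + 7)) = 1/((5/4 - ⅑) - 4) = 1/(41/36 - 4) = 1/(-103/36) = -36/103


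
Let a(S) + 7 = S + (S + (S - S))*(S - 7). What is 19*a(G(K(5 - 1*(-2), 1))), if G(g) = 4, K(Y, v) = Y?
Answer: -285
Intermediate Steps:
a(S) = -7 + S + S*(-7 + S) (a(S) = -7 + (S + (S + (S - S))*(S - 7)) = -7 + (S + (S + 0)*(-7 + S)) = -7 + (S + S*(-7 + S)) = -7 + S + S*(-7 + S))
19*a(G(K(5 - 1*(-2), 1))) = 19*(-7 + 4² - 6*4) = 19*(-7 + 16 - 24) = 19*(-15) = -285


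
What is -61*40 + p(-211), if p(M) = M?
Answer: -2651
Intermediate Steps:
-61*40 + p(-211) = -61*40 - 211 = -2440 - 211 = -2651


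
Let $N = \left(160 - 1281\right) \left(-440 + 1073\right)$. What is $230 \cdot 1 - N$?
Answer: $709823$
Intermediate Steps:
$N = -709593$ ($N = \left(-1121\right) 633 = -709593$)
$230 \cdot 1 - N = 230 \cdot 1 - -709593 = 230 + 709593 = 709823$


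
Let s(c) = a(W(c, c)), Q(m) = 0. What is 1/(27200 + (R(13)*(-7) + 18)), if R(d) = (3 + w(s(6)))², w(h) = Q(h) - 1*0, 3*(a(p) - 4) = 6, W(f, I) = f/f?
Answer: 1/27155 ≈ 3.6826e-5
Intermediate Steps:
W(f, I) = 1
a(p) = 6 (a(p) = 4 + (⅓)*6 = 4 + 2 = 6)
s(c) = 6
w(h) = 0 (w(h) = 0 - 1*0 = 0 + 0 = 0)
R(d) = 9 (R(d) = (3 + 0)² = 3² = 9)
1/(27200 + (R(13)*(-7) + 18)) = 1/(27200 + (9*(-7) + 18)) = 1/(27200 + (-63 + 18)) = 1/(27200 - 45) = 1/27155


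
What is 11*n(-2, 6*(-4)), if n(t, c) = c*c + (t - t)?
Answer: 6336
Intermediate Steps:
n(t, c) = c² (n(t, c) = c² + 0 = c²)
11*n(-2, 6*(-4)) = 11*(6*(-4))² = 11*(-24)² = 11*576 = 6336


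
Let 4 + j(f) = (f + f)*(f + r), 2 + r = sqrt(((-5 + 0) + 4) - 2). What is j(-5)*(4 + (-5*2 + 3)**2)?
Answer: 3498 - 530*I*sqrt(3) ≈ 3498.0 - 917.99*I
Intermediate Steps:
r = -2 + I*sqrt(3) (r = -2 + sqrt(((-5 + 0) + 4) - 2) = -2 + sqrt((-5 + 4) - 2) = -2 + sqrt(-1 - 2) = -2 + sqrt(-3) = -2 + I*sqrt(3) ≈ -2.0 + 1.732*I)
j(f) = -4 + 2*f*(-2 + f + I*sqrt(3)) (j(f) = -4 + (f + f)*(f + (-2 + I*sqrt(3))) = -4 + (2*f)*(-2 + f + I*sqrt(3)) = -4 + 2*f*(-2 + f + I*sqrt(3)))
j(-5)*(4 + (-5*2 + 3)**2) = (-4 + 2*(-5)**2 - 2*(-5)*(2 - I*sqrt(3)))*(4 + (-5*2 + 3)**2) = (-4 + 2*25 + (20 - 10*I*sqrt(3)))*(4 + (-10 + 3)**2) = (-4 + 50 + (20 - 10*I*sqrt(3)))*(4 + (-7)**2) = (66 - 10*I*sqrt(3))*(4 + 49) = (66 - 10*I*sqrt(3))*53 = 3498 - 530*I*sqrt(3)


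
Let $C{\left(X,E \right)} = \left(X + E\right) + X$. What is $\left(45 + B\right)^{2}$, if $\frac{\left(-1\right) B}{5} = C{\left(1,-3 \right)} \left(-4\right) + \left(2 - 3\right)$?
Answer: $900$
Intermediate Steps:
$C{\left(X,E \right)} = E + 2 X$ ($C{\left(X,E \right)} = \left(E + X\right) + X = E + 2 X$)
$B = -15$ ($B = - 5 \left(\left(-3 + 2 \cdot 1\right) \left(-4\right) + \left(2 - 3\right)\right) = - 5 \left(\left(-3 + 2\right) \left(-4\right) + \left(2 - 3\right)\right) = - 5 \left(\left(-1\right) \left(-4\right) - 1\right) = - 5 \left(4 - 1\right) = \left(-5\right) 3 = -15$)
$\left(45 + B\right)^{2} = \left(45 - 15\right)^{2} = 30^{2} = 900$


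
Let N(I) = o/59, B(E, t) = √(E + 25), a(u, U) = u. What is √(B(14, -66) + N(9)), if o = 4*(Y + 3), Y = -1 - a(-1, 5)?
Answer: √(708 + 3481*√39)/59 ≈ 2.5394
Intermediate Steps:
Y = 0 (Y = -1 - 1*(-1) = -1 + 1 = 0)
o = 12 (o = 4*(0 + 3) = 4*3 = 12)
B(E, t) = √(25 + E)
N(I) = 12/59
√(B(14, -66) + N(9)) = √(√(25 + 14) + 12/59) = √(√39 + 12/59) = √(12/59 + √39)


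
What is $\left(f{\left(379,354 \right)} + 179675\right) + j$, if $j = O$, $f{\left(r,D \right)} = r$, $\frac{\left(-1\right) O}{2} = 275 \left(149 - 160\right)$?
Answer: $186104$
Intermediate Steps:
$O = 6050$ ($O = - 2 \cdot 275 \left(149 - 160\right) = - 2 \cdot 275 \left(-11\right) = \left(-2\right) \left(-3025\right) = 6050$)
$j = 6050$
$\left(f{\left(379,354 \right)} + 179675\right) + j = \left(379 + 179675\right) + 6050 = 180054 + 6050 = 186104$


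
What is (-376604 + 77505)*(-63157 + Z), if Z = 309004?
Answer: -73532591853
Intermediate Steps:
(-376604 + 77505)*(-63157 + Z) = (-376604 + 77505)*(-63157 + 309004) = -299099*245847 = -73532591853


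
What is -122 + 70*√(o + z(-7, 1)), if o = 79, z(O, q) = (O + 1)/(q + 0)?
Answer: -122 + 70*√73 ≈ 476.08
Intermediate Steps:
z(O, q) = (1 + O)/q
-122 + 70*√(o + z(-7, 1)) = -122 + 70*√(79 + (1 - 7)/1) = -122 + 70*√(79 + 1*(-6)) = -122 + 70*√(79 - 6) = -122 + 70*√73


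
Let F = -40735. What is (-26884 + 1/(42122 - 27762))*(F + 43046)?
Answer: -892171346329/14360 ≈ -6.2129e+7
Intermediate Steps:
(-26884 + 1/(42122 - 27762))*(F + 43046) = (-26884 + 1/(42122 - 27762))*(-40735 + 43046) = (-26884 + 1/14360)*2311 = -386054239/14360*2311 = -892171346329/14360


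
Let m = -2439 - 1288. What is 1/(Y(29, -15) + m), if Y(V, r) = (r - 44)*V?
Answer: -1/5438 ≈ -0.00018389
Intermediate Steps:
Y(V, r) = V*(-44 + r) (Y(V, r) = (-44 + r)*V = V*(-44 + r))
m = -3727
1/(Y(29, -15) + m) = 1/(29*(-44 - 15) - 3727) = 1/(29*(-59) - 3727) = 1/(-1711 - 3727) = 1/(-5438) = -1/5438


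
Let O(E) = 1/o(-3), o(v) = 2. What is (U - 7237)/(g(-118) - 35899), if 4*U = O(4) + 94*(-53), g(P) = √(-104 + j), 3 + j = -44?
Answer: 221460931/937264256 + 6169*I*√151/937264256 ≈ 0.23628 + 8.088e-5*I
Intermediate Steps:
j = -47 (j = -3 - 44 = -47)
O(E) = ½ (O(E) = 1/2 = ½)
g(P) = I*√151 (g(P) = √(-104 - 47) = √(-151) = I*√151)
U = -9963/8 (U = (½ + 94*(-53))/4 = (½ - 4982)/4 = (¼)*(-9963/2) = -9963/8 ≈ -1245.4)
(U - 7237)/(g(-118) - 35899) = (-9963/8 - 7237)/(I*√151 - 35899) = -67859/(8*(-35899 + I*√151))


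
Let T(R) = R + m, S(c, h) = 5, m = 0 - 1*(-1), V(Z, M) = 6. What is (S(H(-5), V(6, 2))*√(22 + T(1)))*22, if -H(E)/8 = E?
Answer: 220*√6 ≈ 538.89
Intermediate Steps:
m = 1 (m = 0 + 1 = 1)
H(E) = -8*E
T(R) = 1 + R (T(R) = R + 1 = 1 + R)
(S(H(-5), V(6, 2))*√(22 + T(1)))*22 = (5*√(22 + (1 + 1)))*22 = (5*√(22 + 2))*22 = (5*√24)*22 = (5*(2*√6))*22 = (10*√6)*22 = 220*√6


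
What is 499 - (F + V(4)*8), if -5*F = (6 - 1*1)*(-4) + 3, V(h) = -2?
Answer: 2558/5 ≈ 511.60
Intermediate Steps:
F = 17/5 (F = -((6 - 1*1)*(-4) + 3)/5 = -((6 - 1)*(-4) + 3)/5 = -(5*(-4) + 3)/5 = -(-20 + 3)/5 = -⅕*(-17) = 17/5 ≈ 3.4000)
499 - (F + V(4)*8) = 499 - (17/5 - 2*8) = 499 - (17/5 - 16) = 499 - 1*(-63/5) = 499 + 63/5 = 2558/5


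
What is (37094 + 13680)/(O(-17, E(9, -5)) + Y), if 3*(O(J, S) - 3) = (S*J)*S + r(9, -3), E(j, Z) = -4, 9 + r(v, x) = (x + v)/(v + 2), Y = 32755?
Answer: 1675542/1077929 ≈ 1.5544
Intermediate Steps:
r(v, x) = -9 + (v + x)/(2 + v) (r(v, x) = -9 + (x + v)/(v + 2) = -9 + (v + x)/(2 + v))
O(J, S) = 2/11 + J*S²/3 (O(J, S) = 3 + ((S*J)*S + (-18 - 3 - 8*9)/(2 + 9))/3 = 3 + ((J*S)*S + (-18 - 3 - 72)/11)/3 = 3 + (J*S² + (1/11)*(-93))/3 = 3 + (J*S² - 93/11)/3 = 3 + (-93/11 + J*S²)/3 = 3 + (-31/11 + J*S²/3) = 2/11 + J*S²/3)
(37094 + 13680)/(O(-17, E(9, -5)) + Y) = (37094 + 13680)/((2/11 + (⅓)*(-17)*(-4)²) + 32755) = 50774/((2/11 + (⅓)*(-17)*16) + 32755) = 50774/((2/11 - 272/3) + 32755) = 50774/(-2986/33 + 32755) = 50774/(1077929/33) = 50774*(33/1077929) = 1675542/1077929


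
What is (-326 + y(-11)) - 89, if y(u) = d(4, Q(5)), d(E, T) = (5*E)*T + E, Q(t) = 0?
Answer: -411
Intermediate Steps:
d(E, T) = E + 5*E*T (d(E, T) = 5*E*T + E = E + 5*E*T)
y(u) = 4 (y(u) = 4*(1 + 5*0) = 4*(1 + 0) = 4*1 = 4)
(-326 + y(-11)) - 89 = (-326 + 4) - 89 = -322 - 89 = -411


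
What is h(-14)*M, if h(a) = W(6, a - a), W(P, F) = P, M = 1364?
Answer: 8184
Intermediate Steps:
h(a) = 6
h(-14)*M = 6*1364 = 8184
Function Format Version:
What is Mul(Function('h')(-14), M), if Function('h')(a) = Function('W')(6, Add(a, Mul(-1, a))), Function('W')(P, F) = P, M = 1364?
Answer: 8184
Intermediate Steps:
Function('h')(a) = 6
Mul(Function('h')(-14), M) = Mul(6, 1364) = 8184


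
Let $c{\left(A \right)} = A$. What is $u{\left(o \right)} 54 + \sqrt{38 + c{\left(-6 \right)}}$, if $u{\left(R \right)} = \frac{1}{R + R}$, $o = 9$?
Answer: $3 + 4 \sqrt{2} \approx 8.6569$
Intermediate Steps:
$u{\left(R \right)} = \frac{1}{2 R}$
$u{\left(o \right)} 54 + \sqrt{38 + c{\left(-6 \right)}} = \frac{1}{2 \cdot 9} \cdot 54 + \sqrt{38 - 6} = \frac{1}{2} \cdot \frac{1}{9} \cdot 54 + \sqrt{32} = \frac{1}{18} \cdot 54 + 4 \sqrt{2} = 3 + 4 \sqrt{2}$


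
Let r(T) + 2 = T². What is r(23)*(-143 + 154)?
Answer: 5797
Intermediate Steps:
r(T) = -2 + T²
r(23)*(-143 + 154) = (-2 + 23²)*(-143 + 154) = (-2 + 529)*11 = 527*11 = 5797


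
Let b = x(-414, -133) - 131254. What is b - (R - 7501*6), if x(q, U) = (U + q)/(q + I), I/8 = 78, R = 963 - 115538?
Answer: 5948123/210 ≈ 28324.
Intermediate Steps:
R = -114575
I = 624 (I = 8*78 = 624)
x(q, U) = (U + q)/(624 + q) (x(q, U) = (U + q)/(q + 624) = (U + q)/(624 + q))
b = -27563887/210 (b = (-133 - 414)/(624 - 414) - 131254 = -547/210 - 131254 = -27563887/210 ≈ -1.3126e+5)
b - (R - 7501*6) = -27563887/210 - (-114575 - 7501*6) = -27563887/210 - (-114575 - 1*45006) = -27563887/210 - (-114575 - 45006) = -27563887/210 - 1*(-159581) = -27563887/210 + 159581 = 5948123/210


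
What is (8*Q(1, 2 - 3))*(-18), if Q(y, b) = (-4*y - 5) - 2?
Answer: 1584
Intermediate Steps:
Q(y, b) = -7 - 4*y (Q(y, b) = (-5 - 4*y) - 2 = -7 - 4*y)
(8*Q(1, 2 - 3))*(-18) = (8*(-7 - 4*1))*(-18) = (8*(-7 - 4))*(-18) = (8*(-11))*(-18) = -88*(-18) = 1584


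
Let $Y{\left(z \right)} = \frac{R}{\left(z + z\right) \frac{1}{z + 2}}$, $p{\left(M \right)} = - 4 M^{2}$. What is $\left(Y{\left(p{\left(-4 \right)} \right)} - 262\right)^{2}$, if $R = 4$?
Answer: $\frac{17313921}{256} \approx 67633.0$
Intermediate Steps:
$Y{\left(z \right)} = \frac{2 \left(2 + z\right)}{z}$ ($Y{\left(z \right)} = \frac{4}{\left(z + z\right) \frac{1}{z + 2}} = \frac{4}{2 z \frac{1}{2 + z}} = 4 \frac{2 + z}{2 z} = \frac{2 \left(2 + z\right)}{z}$)
$\left(Y{\left(p{\left(-4 \right)} \right)} - 262\right)^{2} = \left(\left(2 + \frac{4}{\left(-4\right) \left(-4\right)^{2}}\right) - 262\right)^{2} = \left(\left(2 + \frac{4}{\left(-4\right) 16}\right) - 262\right)^{2} = \left(\left(2 + \frac{4}{-64}\right) - 262\right)^{2} = \left(\left(2 + 4 \left(- \frac{1}{64}\right)\right) - 262\right)^{2} = \left(\left(2 - \frac{1}{16}\right) - 262\right)^{2} = \left(\frac{31}{16} - 262\right)^{2} = \left(- \frac{4161}{16}\right)^{2} = \frac{17313921}{256}$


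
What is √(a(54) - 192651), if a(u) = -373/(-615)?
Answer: 2*I*√18216298770/615 ≈ 438.92*I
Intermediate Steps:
a(u) = 373/615 (a(u) = -373*(-1/615) = 373/615)
√(a(54) - 192651) = √(373/615 - 192651) = √(-118479992/615) = 2*I*√18216298770/615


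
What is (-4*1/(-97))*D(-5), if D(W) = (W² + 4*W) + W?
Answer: 0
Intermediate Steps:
D(W) = W² + 5*W
(-4*1/(-97))*D(-5) = (-4*1/(-97))*(-5*(5 - 5)) = (-4*(-1/97))*(-5*0) = (4/97)*0 = 0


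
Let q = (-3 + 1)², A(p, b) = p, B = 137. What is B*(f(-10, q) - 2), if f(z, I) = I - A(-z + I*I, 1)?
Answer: -3288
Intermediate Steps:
q = 4 (q = (-2)² = 4)
f(z, I) = I + z - I² (f(z, I) = I - (-z + I*I) = I - (-z + I²) = I - (I² - z) = I + (z - I²) = I + z - I²)
B*(f(-10, q) - 2) = 137*((4 - 10 - 1*4²) - 2) = 137*((4 - 10 - 1*16) - 2) = 137*((4 - 10 - 16) - 2) = 137*(-22 - 2) = 137*(-24) = -3288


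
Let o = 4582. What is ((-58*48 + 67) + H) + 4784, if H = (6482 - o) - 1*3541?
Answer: 426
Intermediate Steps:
H = -1641 (H = (6482 - 1*4582) - 1*3541 = (6482 - 4582) - 3541 = 1900 - 3541 = -1641)
((-58*48 + 67) + H) + 4784 = ((-58*48 + 67) - 1641) + 4784 = ((-2784 + 67) - 1641) + 4784 = (-2717 - 1641) + 4784 = -4358 + 4784 = 426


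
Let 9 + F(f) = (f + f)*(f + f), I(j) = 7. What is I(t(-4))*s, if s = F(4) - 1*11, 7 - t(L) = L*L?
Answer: 308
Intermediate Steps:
t(L) = 7 - L**2 (t(L) = 7 - L*L = 7 - L**2)
F(f) = -9 + 4*f**2 (F(f) = -9 + (f + f)*(f + f) = -9 + (2*f)*(2*f) = -9 + 4*f**2)
s = 44 (s = (-9 + 4*4**2) - 1*11 = (-9 + 4*16) - 11 = (-9 + 64) - 11 = 55 - 11 = 44)
I(t(-4))*s = 7*44 = 308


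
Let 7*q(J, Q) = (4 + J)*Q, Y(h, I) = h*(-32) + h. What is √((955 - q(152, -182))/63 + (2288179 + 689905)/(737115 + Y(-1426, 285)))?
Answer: √22439329539236281/16407741 ≈ 9.1297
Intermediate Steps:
Y(h, I) = -31*h (Y(h, I) = -32*h + h = -31*h)
q(J, Q) = Q*(4 + J)/7 (q(J, Q) = ((4 + J)*Q)/7 = (Q*(4 + J))/7 = Q*(4 + J)/7)
√((955 - q(152, -182))/63 + (2288179 + 689905)/(737115 + Y(-1426, 285))) = √((955 - (-182)*(4 + 152)/7)/63 + (2288179 + 689905)/(737115 - 31*(-1426))) = √((955 - (-182)*156/7)*(1/63) + 2978084/(737115 + 44206)) = √((955 - 1*(-4056))*(1/63) + 2978084/781321) = √((955 + 4056)*(1/63) + 2978084*(1/781321)) = √(5011*(1/63) + 2978084/781321) = √(5011/63 + 2978084/781321) = √(4102818823/49223223) = √22439329539236281/16407741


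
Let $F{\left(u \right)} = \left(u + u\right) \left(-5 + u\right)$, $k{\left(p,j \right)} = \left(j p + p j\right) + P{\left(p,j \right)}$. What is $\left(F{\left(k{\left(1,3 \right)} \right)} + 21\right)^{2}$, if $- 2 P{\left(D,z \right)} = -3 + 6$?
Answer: $\frac{1089}{4} \approx 272.25$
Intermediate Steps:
$P{\left(D,z \right)} = - \frac{3}{2}$ ($P{\left(D,z \right)} = - \frac{-3 + 6}{2} = \left(- \frac{1}{2}\right) 3 = - \frac{3}{2}$)
$k{\left(p,j \right)} = - \frac{3}{2} + 2 j p$ ($k{\left(p,j \right)} = \left(j p + p j\right) - \frac{3}{2} = \left(j p + j p\right) - \frac{3}{2} = 2 j p - \frac{3}{2} = - \frac{3}{2} + 2 j p$)
$F{\left(u \right)} = 2 u \left(-5 + u\right)$
$\left(F{\left(k{\left(1,3 \right)} \right)} + 21\right)^{2} = \left(2 \left(- \frac{3}{2} + 2 \cdot 3 \cdot 1\right) \left(-5 - \left(\frac{3}{2} - 6\right)\right) + 21\right)^{2} = \left(2 \left(- \frac{3}{2} + 6\right) \left(-5 + \left(- \frac{3}{2} + 6\right)\right) + 21\right)^{2} = \left(2 \cdot \frac{9}{2} \left(-5 + \frac{9}{2}\right) + 21\right)^{2} = \left(2 \cdot \frac{9}{2} \left(- \frac{1}{2}\right) + 21\right)^{2} = \left(- \frac{9}{2} + 21\right)^{2} = \left(\frac{33}{2}\right)^{2} = \frac{1089}{4}$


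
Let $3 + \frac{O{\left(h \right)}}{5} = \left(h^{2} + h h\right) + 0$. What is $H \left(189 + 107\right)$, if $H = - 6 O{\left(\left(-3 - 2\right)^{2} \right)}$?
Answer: $-11073360$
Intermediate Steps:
$O{\left(h \right)} = -15 + 10 h^{2}$ ($O{\left(h \right)} = -15 + 5 \left(\left(h^{2} + h h\right) + 0\right) = -15 + 5 \left(\left(h^{2} + h^{2}\right) + 0\right) = -15 + 5 \left(2 h^{2} + 0\right) = -15 + 5 \cdot 2 h^{2} = -15 + 10 h^{2}$)
$H = -37410$ ($H = - 6 \left(-15 + 10 \left(\left(-3 - 2\right)^{2}\right)^{2}\right) = - 6 \left(-15 + 10 \left(\left(-5\right)^{2}\right)^{2}\right) = - 6 \left(-15 + 10 \cdot 25^{2}\right) = - 6 \left(-15 + 10 \cdot 625\right) = - 6 \left(-15 + 6250\right) = \left(-6\right) 6235 = -37410$)
$H \left(189 + 107\right) = - 37410 \left(189 + 107\right) = \left(-37410\right) 296 = -11073360$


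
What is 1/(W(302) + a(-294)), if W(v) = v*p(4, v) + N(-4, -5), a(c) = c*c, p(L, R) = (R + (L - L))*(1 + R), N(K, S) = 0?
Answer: 1/27721248 ≈ 3.6073e-8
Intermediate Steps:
p(L, R) = R*(1 + R) (p(L, R) = (R + 0)*(1 + R) = R*(1 + R))
a(c) = c**2
W(v) = v**2*(1 + v) (W(v) = v*(v*(1 + v)) + 0 = v**2*(1 + v) + 0 = v**2*(1 + v))
1/(W(302) + a(-294)) = 1/(302**2*(1 + 302) + (-294)**2) = 1/(91204*303 + 86436) = 1/(27634812 + 86436) = 1/27721248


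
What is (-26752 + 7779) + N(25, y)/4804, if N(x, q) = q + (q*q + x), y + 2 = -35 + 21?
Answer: -91146027/4804 ≈ -18973.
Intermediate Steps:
y = -16 (y = -2 + (-35 + 21) = -2 - 14 = -16)
N(x, q) = q + x + q² (N(x, q) = q + (q² + x) = q + (x + q²) = q + x + q²)
(-26752 + 7779) + N(25, y)/4804 = (-26752 + 7779) + (-16 + 25 + (-16)²)/4804 = -18973 + (-16 + 25 + 256)*(1/4804) = -18973 + 265*(1/4804) = -18973 + 265/4804 = -91146027/4804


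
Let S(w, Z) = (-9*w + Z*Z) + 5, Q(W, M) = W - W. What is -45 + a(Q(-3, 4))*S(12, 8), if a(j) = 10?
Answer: -435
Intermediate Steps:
Q(W, M) = 0
S(w, Z) = 5 + Z² - 9*w (S(w, Z) = (-9*w + Z²) + 5 = (Z² - 9*w) + 5 = 5 + Z² - 9*w)
-45 + a(Q(-3, 4))*S(12, 8) = -45 + 10*(5 + 8² - 9*12) = -45 + 10*(5 + 64 - 108) = -45 + 10*(-39) = -45 - 390 = -435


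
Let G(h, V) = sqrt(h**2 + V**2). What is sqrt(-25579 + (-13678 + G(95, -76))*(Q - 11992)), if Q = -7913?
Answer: sqrt(272235011 - 378195*sqrt(41)) ≈ 16426.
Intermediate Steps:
G(h, V) = sqrt(V**2 + h**2)
sqrt(-25579 + (-13678 + G(95, -76))*(Q - 11992)) = sqrt(-25579 + (-13678 + sqrt((-76)**2 + 95**2))*(-7913 - 11992)) = sqrt(-25579 + (-13678 + sqrt(5776 + 9025))*(-19905)) = sqrt(-25579 + (-13678 + sqrt(14801))*(-19905)) = sqrt(-25579 + (-13678 + 19*sqrt(41))*(-19905)) = sqrt(-25579 + (272260590 - 378195*sqrt(41))) = sqrt(272235011 - 378195*sqrt(41))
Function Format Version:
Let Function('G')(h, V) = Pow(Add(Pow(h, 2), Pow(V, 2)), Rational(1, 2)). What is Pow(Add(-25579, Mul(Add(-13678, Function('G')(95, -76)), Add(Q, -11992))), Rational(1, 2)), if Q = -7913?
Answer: Pow(Add(272235011, Mul(-378195, Pow(41, Rational(1, 2)))), Rational(1, 2)) ≈ 16426.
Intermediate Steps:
Function('G')(h, V) = Pow(Add(Pow(V, 2), Pow(h, 2)), Rational(1, 2))
Pow(Add(-25579, Mul(Add(-13678, Function('G')(95, -76)), Add(Q, -11992))), Rational(1, 2)) = Pow(Add(-25579, Mul(Add(-13678, Pow(Add(Pow(-76, 2), Pow(95, 2)), Rational(1, 2))), Add(-7913, -11992))), Rational(1, 2)) = Pow(Add(-25579, Mul(Add(-13678, Pow(Add(5776, 9025), Rational(1, 2))), -19905)), Rational(1, 2)) = Pow(Add(-25579, Mul(Add(-13678, Pow(14801, Rational(1, 2))), -19905)), Rational(1, 2)) = Pow(Add(-25579, Mul(Add(-13678, Mul(19, Pow(41, Rational(1, 2)))), -19905)), Rational(1, 2)) = Pow(Add(-25579, Add(272260590, Mul(-378195, Pow(41, Rational(1, 2))))), Rational(1, 2)) = Pow(Add(272235011, Mul(-378195, Pow(41, Rational(1, 2)))), Rational(1, 2))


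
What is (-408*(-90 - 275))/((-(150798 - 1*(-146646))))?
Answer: -12410/24787 ≈ -0.50067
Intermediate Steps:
(-408*(-90 - 275))/((-(150798 - 1*(-146646)))) = (-408*(-365))/((-(150798 + 146646))) = 148920/((-1*297444)) = 148920/(-297444) = 148920*(-1/297444) = -12410/24787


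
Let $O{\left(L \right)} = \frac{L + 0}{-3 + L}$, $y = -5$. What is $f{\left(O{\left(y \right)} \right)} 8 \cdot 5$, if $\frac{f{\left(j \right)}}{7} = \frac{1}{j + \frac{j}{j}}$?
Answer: $\frac{2240}{13} \approx 172.31$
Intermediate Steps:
$O{\left(L \right)} = \frac{L}{-3 + L}$
$f{\left(j \right)} = \frac{7}{1 + j}$ ($f{\left(j \right)} = \frac{7}{j + \frac{j}{j}} = \frac{7}{j + 1} = \frac{7}{1 + j}$)
$f{\left(O{\left(y \right)} \right)} 8 \cdot 5 = \frac{7}{1 - \frac{5}{-3 - 5}} \cdot 8 \cdot 5 = \frac{7}{1 - \frac{5}{-8}} \cdot 40 = \frac{7}{1 - - \frac{5}{8}} \cdot 40 = \frac{7}{1 + \frac{5}{8}} \cdot 40 = \frac{7}{\frac{13}{8}} \cdot 40 = 7 \cdot \frac{8}{13} \cdot 40 = \frac{56}{13} \cdot 40 = \frac{2240}{13}$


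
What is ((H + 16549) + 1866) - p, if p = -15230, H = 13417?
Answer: 47062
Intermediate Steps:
((H + 16549) + 1866) - p = ((13417 + 16549) + 1866) - 1*(-15230) = (29966 + 1866) + 15230 = 31832 + 15230 = 47062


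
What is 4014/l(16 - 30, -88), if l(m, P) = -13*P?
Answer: 2007/572 ≈ 3.5087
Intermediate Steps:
4014/l(16 - 30, -88) = 4014/((-13*(-88))) = 4014/1144 = 4014*(1/1144) = 2007/572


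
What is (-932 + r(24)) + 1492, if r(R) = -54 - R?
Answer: 482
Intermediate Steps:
(-932 + r(24)) + 1492 = (-932 + (-54 - 1*24)) + 1492 = (-932 + (-54 - 24)) + 1492 = (-932 - 78) + 1492 = -1010 + 1492 = 482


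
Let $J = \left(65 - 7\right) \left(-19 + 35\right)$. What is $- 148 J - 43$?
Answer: $-137387$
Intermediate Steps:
$J = 928$ ($J = 58 \cdot 16 = 928$)
$- 148 J - 43 = \left(-148\right) 928 - 43 = -137344 - 43 = -137387$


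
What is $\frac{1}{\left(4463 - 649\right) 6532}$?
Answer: $\frac{1}{24913048} \approx 4.014 \cdot 10^{-8}$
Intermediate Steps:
$\frac{1}{\left(4463 - 649\right) 6532} = \frac{1}{3814} \cdot \frac{1}{6532} = \frac{1}{24913048}$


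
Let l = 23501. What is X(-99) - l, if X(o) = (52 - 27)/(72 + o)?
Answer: -634552/27 ≈ -23502.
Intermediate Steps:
X(o) = 25/(72 + o)
X(-99) - l = 25/(72 - 99) - 1*23501 = 25/(-27) - 23501 = 25*(-1/27) - 23501 = -25/27 - 23501 = -634552/27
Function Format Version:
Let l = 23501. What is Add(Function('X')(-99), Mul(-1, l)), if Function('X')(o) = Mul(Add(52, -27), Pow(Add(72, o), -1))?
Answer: Rational(-634552, 27) ≈ -23502.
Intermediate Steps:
Function('X')(o) = Mul(25, Pow(Add(72, o), -1))
Add(Function('X')(-99), Mul(-1, l)) = Add(Mul(25, Pow(Add(72, -99), -1)), Mul(-1, 23501)) = Add(Mul(25, Pow(-27, -1)), -23501) = Add(Mul(25, Rational(-1, 27)), -23501) = Add(Rational(-25, 27), -23501) = Rational(-634552, 27)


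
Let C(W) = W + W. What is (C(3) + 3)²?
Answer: 81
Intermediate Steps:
C(W) = 2*W
(C(3) + 3)² = (2*3 + 3)² = (6 + 3)² = 9² = 81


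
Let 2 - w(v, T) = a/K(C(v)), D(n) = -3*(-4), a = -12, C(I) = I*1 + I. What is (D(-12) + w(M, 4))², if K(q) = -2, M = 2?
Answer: 64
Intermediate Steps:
C(I) = 2*I (C(I) = I + I = 2*I)
D(n) = 12
w(v, T) = -4 (w(v, T) = 2 - (-12)/(-2) = 2 - (-12)*(-1)/2 = 2 - 1*6 = 2 - 6 = -4)
(D(-12) + w(M, 4))² = (12 - 4)² = 8² = 64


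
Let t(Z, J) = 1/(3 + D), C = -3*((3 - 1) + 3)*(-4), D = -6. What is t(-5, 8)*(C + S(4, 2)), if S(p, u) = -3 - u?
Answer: -55/3 ≈ -18.333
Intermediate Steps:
C = 60 (C = -3*(2 + 3)*(-4) = -3*5*(-4) = -15*(-4) = 60)
t(Z, J) = -1/3 (t(Z, J) = 1/(3 - 6) = 1/(-3) = -1/3)
t(-5, 8)*(C + S(4, 2)) = -(60 + (-3 - 1*2))/3 = -(60 + (-3 - 2))/3 = -(60 - 5)/3 = -1/3*55 = -55/3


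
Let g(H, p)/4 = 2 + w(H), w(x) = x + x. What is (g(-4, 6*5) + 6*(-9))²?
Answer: 6084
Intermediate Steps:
w(x) = 2*x
g(H, p) = 8 + 8*H (g(H, p) = 4*(2 + 2*H) = 8 + 8*H)
(g(-4, 6*5) + 6*(-9))² = ((8 + 8*(-4)) + 6*(-9))² = ((8 - 32) - 54)² = (-24 - 54)² = (-78)² = 6084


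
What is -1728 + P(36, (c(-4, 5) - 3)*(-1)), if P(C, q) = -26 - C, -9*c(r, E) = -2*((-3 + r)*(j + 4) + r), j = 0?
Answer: -1790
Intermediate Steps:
c(r, E) = -8/3 + 10*r/9 (c(r, E) = -(-2)*((-3 + r)*(0 + 4) + r)/9 = -(-2)*((-3 + r)*4 + r)/9 = -(-2)*((-12 + 4*r) + r)/9 = -(-2)*(-12 + 5*r)/9 = -(24 - 10*r)/9 = -8/3 + 10*r/9)
-1728 + P(36, (c(-4, 5) - 3)*(-1)) = -1728 + (-26 - 1*36) = -1728 + (-26 - 36) = -1728 - 62 = -1790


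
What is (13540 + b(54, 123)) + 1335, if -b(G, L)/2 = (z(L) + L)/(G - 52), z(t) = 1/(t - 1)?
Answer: 1799743/122 ≈ 14752.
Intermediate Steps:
z(t) = 1/(-1 + t)
b(G, L) = -2*(L + 1/(-1 + L))/(-52 + G) (b(G, L) = -2*(1/(-1 + L) + L)/(G - 52) = -2*(L + 1/(-1 + L))/(-52 + G))
(13540 + b(54, 123)) + 1335 = (13540 + 2*(-1 - 1*123*(-1 + 123))/((-1 + 123)*(-52 + 54))) + 1335 = (13540 + 2*(-1 - 1*123*122)/(122*2)) + 1335 = (13540 + 2*(1/122)*(½)*(-1 - 15006)) + 1335 = (13540 + 2*(1/122)*(½)*(-15007)) + 1335 = (13540 - 15007/122) + 1335 = 1636873/122 + 1335 = 1799743/122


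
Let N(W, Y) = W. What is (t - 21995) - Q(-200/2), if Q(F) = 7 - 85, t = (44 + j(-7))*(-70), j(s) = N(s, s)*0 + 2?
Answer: -25137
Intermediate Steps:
j(s) = 2 (j(s) = s*0 + 2 = 0 + 2 = 2)
t = -3220 (t = (44 + 2)*(-70) = 46*(-70) = -3220)
Q(F) = -78
(t - 21995) - Q(-200/2) = (-3220 - 21995) - 1*(-78) = -25215 + 78 = -25137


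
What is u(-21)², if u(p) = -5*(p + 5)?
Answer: 6400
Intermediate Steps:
u(p) = -25 - 5*p (u(p) = -5*(5 + p) = -25 - 5*p)
u(-21)² = (-25 - 5*(-21))² = (-25 + 105)² = 80² = 6400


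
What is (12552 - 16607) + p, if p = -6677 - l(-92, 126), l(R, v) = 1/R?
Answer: -987343/92 ≈ -10732.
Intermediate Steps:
p = -614283/92 (p = -6677 - 1/(-92) = -6677 - 1*(-1/92) = -6677 + 1/92 = -614283/92 ≈ -6677.0)
(12552 - 16607) + p = (12552 - 16607) - 614283/92 = -4055 - 614283/92 = -987343/92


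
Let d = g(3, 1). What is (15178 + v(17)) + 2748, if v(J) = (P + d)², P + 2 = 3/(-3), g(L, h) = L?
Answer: 17926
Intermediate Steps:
d = 3
P = -3 (P = -2 + 3/(-3) = -2 + 3*(-⅓) = -2 - 1 = -3)
v(J) = 0 (v(J) = (-3 + 3)² = 0² = 0)
(15178 + v(17)) + 2748 = (15178 + 0) + 2748 = 15178 + 2748 = 17926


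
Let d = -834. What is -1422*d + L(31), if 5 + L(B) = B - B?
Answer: 1185943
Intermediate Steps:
L(B) = -5 (L(B) = -5 + (B - B) = -5 + 0 = -5)
-1422*d + L(31) = -1422*(-834) - 5 = 1185948 - 5 = 1185943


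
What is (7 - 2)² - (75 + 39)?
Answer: -89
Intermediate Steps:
(7 - 2)² - (75 + 39) = 5² - 1*114 = 25 - 114 = -89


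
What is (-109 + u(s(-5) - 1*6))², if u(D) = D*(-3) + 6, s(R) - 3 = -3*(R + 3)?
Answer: 12544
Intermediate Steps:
s(R) = -6 - 3*R (s(R) = 3 - 3*(R + 3) = 3 - 3*(3 + R) = 3 + (-9 - 3*R) = -6 - 3*R)
u(D) = 6 - 3*D (u(D) = -3*D + 6 = 6 - 3*D)
(-109 + u(s(-5) - 1*6))² = (-109 + (6 - 3*((-6 - 3*(-5)) - 1*6)))² = (-109 + (6 - 3*((-6 + 15) - 6)))² = (-109 + (6 - 3*(9 - 6)))² = (-109 + (6 - 3*3))² = (-109 + (6 - 9))² = (-109 - 3)² = (-112)² = 12544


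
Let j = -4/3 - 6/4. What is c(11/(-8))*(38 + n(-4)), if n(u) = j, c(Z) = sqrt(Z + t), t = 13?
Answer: 211*sqrt(186)/24 ≈ 119.90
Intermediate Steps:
c(Z) = sqrt(13 + Z) (c(Z) = sqrt(Z + 13) = sqrt(13 + Z))
j = -17/6 (j = -4*1/3 - 6*1/4 = -4/3 - 3/2 = -17/6 ≈ -2.8333)
n(u) = -17/6
c(11/(-8))*(38 + n(-4)) = sqrt(13 + 11/(-8))*(38 - 17/6) = sqrt(13 + 11*(-1/8))*(211/6) = sqrt(13 - 11/8)*(211/6) = sqrt(93/8)*(211/6) = (sqrt(186)/4)*(211/6) = 211*sqrt(186)/24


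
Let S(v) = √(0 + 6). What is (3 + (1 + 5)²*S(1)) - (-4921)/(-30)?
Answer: -4831/30 + 36*√6 ≈ -72.852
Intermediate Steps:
S(v) = √6
(3 + (1 + 5)²*S(1)) - (-4921)/(-30) = (3 + (1 + 5)²*√6) - (-4921)/(-30) = (3 + 6²*√6) - (-4921)*(-1)/30 = (3 + 36*√6) - 133*37/30 = (3 + 36*√6) - 4921/30 = -4831/30 + 36*√6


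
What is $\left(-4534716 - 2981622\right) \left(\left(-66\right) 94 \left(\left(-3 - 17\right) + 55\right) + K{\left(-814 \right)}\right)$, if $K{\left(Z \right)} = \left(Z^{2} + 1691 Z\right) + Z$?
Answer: $7003964271216$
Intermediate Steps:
$K{\left(Z \right)} = Z^{2} + 1692 Z$
$\left(-4534716 - 2981622\right) \left(\left(-66\right) 94 \left(\left(-3 - 17\right) + 55\right) + K{\left(-814 \right)}\right) = \left(-4534716 - 2981622\right) \left(\left(-66\right) 94 \left(\left(-3 - 17\right) + 55\right) - 814 \left(1692 - 814\right)\right) = - 7516338 \left(- 6204 \left(-20 + 55\right) - 714692\right) = - 7516338 \left(\left(-6204\right) 35 - 714692\right) = - 7516338 \left(-217140 - 714692\right) = \left(-7516338\right) \left(-931832\right) = 7003964271216$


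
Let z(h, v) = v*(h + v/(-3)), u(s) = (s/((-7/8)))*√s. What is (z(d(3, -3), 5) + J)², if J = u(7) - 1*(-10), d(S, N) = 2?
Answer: 5257/9 - 560*√7/3 ≈ 90.238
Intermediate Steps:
u(s) = -8*s^(3/2)/7 (u(s) = (s/((-7*⅛)))*√s = (s/(-7/8))*√s = (s*(-8/7))*√s = (-8*s/7)*√s = -8*s^(3/2)/7)
z(h, v) = v*(h - v/3) (z(h, v) = v*(h + v*(-⅓)) = v*(h - v/3))
J = 10 - 8*√7 (J = -8*√7 - 1*(-10) = -8*√7 + 10 = 10 - 8*√7 ≈ -11.166)
(z(d(3, -3), 5) + J)² = ((⅓)*5*(-1*5 + 3*2) + (10 - 8*√7))² = ((⅓)*5*(-5 + 6) + (10 - 8*√7))² = ((⅓)*5*1 + (10 - 8*√7))² = (5/3 + (10 - 8*√7))² = (35/3 - 8*√7)²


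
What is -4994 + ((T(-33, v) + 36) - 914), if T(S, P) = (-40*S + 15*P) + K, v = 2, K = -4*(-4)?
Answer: -4506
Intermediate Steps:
K = 16
T(S, P) = 16 - 40*S + 15*P (T(S, P) = (-40*S + 15*P) + 16 = 16 - 40*S + 15*P)
-4994 + ((T(-33, v) + 36) - 914) = -4994 + (((16 - 40*(-33) + 15*2) + 36) - 914) = -4994 + (((16 + 1320 + 30) + 36) - 914) = -4994 + ((1366 + 36) - 914) = -4994 + (1402 - 914) = -4994 + 488 = -4506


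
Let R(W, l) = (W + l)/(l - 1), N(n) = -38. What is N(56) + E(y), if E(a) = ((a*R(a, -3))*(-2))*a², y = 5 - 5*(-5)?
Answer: 364462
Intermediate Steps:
R(W, l) = (W + l)/(-1 + l)
y = 30 (y = 5 + 25 = 30)
E(a) = -2*a³*(¾ - a/4) (E(a) = ((a*((a - 3)/(-1 - 3)))*(-2))*a² = ((a*((-3 + a)/(-4)))*(-2))*a² = ((a*(-(-3 + a)/4))*(-2))*a² = ((a*(¾ - a/4))*(-2))*a² = (-2*a*(¾ - a/4))*a² = -2*a³*(¾ - a/4))
N(56) + E(y) = -38 + (½)*30³*(-3 + 30) = -38 + (½)*27000*27 = -38 + 364500 = 364462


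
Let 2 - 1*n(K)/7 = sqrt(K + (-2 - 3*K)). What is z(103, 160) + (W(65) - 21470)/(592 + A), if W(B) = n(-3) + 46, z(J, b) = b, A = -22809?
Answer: 275088/1709 ≈ 160.96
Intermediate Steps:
n(K) = 14 - 7*sqrt(-2 - 2*K) (n(K) = 14 - 7*sqrt(K + (-2 - 3*K)) = 14 - 7*sqrt(-2 - 2*K))
W(B) = 46 (W(B) = (14 - 7*sqrt(-2 - 2*(-3))) + 46 = (14 - 7*sqrt(-2 + 6)) + 46 = (14 - 7*sqrt(4)) + 46 = (14 - 7*2) + 46 = (14 - 14) + 46 = 0 + 46 = 46)
z(103, 160) + (W(65) - 21470)/(592 + A) = 160 + (46 - 21470)/(592 - 22809) = 160 - 21424/(-22217) = 160 - 21424*(-1/22217) = 160 + 1648/1709 = 275088/1709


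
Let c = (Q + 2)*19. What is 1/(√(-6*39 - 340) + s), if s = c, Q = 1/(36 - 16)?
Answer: 380/20401 - 400*I*√574/836441 ≈ 0.018627 - 0.011457*I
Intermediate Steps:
Q = 1/20 ≈ 0.050000
c = 779/20 (c = (1/20 + 2)*19 = (41/20)*19 = 779/20 ≈ 38.950)
s = 779/20 ≈ 38.950
1/(√(-6*39 - 340) + s) = 1/(√(-6*39 - 340) + 779/20) = 1/(√(-234 - 340) + 779/20) = 1/(√(-574) + 779/20) = 1/(I*√574 + 779/20) = 1/(779/20 + I*√574)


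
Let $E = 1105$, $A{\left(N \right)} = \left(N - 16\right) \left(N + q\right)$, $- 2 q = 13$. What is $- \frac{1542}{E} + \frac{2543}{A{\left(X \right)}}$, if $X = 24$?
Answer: $\frac{518827}{30940} \approx 16.769$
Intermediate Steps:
$q = - \frac{13}{2}$ ($q = \left(- \frac{1}{2}\right) 13 = - \frac{13}{2} \approx -6.5$)
$A{\left(N \right)} = \left(-16 + N\right) \left(- \frac{13}{2} + N\right)$ ($A{\left(N \right)} = \left(N - 16\right) \left(N - \frac{13}{2}\right) = \left(-16 + N\right) \left(- \frac{13}{2} + N\right)$)
$- \frac{1542}{E} + \frac{2543}{A{\left(X \right)}} = - \frac{1542}{1105} + \frac{2543}{104 + 24^{2} - 540} = \left(-1542\right) \frac{1}{1105} + \frac{2543}{104 + 576 - 540} = - \frac{1542}{1105} + \frac{2543}{140} = \frac{518827}{30940}$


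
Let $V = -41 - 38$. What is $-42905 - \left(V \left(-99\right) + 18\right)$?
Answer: $-50744$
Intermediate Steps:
$V = -79$
$-42905 - \left(V \left(-99\right) + 18\right) = -42905 - \left(\left(-79\right) \left(-99\right) + 18\right) = -42905 - \left(7821 + 18\right) = -42905 - 7839 = -50744$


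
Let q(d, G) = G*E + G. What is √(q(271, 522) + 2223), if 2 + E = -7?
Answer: 3*I*√217 ≈ 44.193*I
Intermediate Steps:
E = -9 (E = -2 - 7 = -9)
q(d, G) = -8*G (q(d, G) = G*(-9) + G = -9*G + G = -8*G)
√(q(271, 522) + 2223) = √(-8*522 + 2223) = √(-4176 + 2223) = √(-1953) = 3*I*√217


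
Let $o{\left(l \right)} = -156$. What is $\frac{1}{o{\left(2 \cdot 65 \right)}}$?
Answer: $- \frac{1}{156} \approx -0.0064103$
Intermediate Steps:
$\frac{1}{o{\left(2 \cdot 65 \right)}} = \frac{1}{-156} = - \frac{1}{156}$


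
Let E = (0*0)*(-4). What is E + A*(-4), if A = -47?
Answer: 188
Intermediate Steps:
E = 0 (E = 0*(-4) = 0)
E + A*(-4) = 0 - 47*(-4) = 0 + 188 = 188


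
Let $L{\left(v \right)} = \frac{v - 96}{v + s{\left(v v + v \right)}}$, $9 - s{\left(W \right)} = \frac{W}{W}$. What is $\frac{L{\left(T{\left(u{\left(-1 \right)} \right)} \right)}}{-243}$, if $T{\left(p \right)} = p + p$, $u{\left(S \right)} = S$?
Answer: $\frac{49}{729} \approx 0.067215$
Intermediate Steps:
$T{\left(p \right)} = 2 p$
$s{\left(W \right)} = 8$ ($s{\left(W \right)} = 9 - \frac{W}{W} = 9 - 1 = 8$)
$L{\left(v \right)} = \frac{-96 + v}{8 + v}$ ($L{\left(v \right)} = \frac{v - 96}{v + 8} = \frac{-96 + v}{8 + v}$)
$\frac{L{\left(T{\left(u{\left(-1 \right)} \right)} \right)}}{-243} = \frac{\frac{1}{8 + 2 \left(-1\right)} \left(-96 + 2 \left(-1\right)\right)}{-243} = \frac{-96 - 2}{8 - 2} \left(- \frac{1}{243}\right) = \frac{1}{6} \left(-98\right) \left(- \frac{1}{243}\right) = \left(- \frac{49}{3}\right) \left(- \frac{1}{243}\right) = \frac{49}{729}$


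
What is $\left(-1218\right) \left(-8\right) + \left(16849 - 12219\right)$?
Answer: $14374$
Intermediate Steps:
$\left(-1218\right) \left(-8\right) + \left(16849 - 12219\right) = 9744 + \left(16849 - 12219\right) = 9744 + 4630 = 14374$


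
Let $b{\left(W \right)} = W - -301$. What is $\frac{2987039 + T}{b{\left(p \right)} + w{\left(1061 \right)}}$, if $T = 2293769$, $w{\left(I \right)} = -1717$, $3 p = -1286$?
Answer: $- \frac{7921212}{2767} \approx -2862.7$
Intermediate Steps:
$p = - \frac{1286}{3}$ ($p = \frac{1}{3} \left(-1286\right) = - \frac{1286}{3} \approx -428.67$)
$b{\left(W \right)} = 301 + W$ ($b{\left(W \right)} = W + 301 = 301 + W$)
$\frac{2987039 + T}{b{\left(p \right)} + w{\left(1061 \right)}} = \frac{2987039 + 2293769}{\left(301 - \frac{1286}{3}\right) - 1717} = \frac{5280808}{- \frac{383}{3} - 1717} = \frac{5280808}{- \frac{5534}{3}} = 5280808 \left(- \frac{3}{5534}\right) = - \frac{7921212}{2767}$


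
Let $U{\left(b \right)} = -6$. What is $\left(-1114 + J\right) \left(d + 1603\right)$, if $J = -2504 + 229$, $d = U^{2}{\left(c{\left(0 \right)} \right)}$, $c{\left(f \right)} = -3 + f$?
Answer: $-5554571$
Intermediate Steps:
$d = 36$ ($d = \left(-6\right)^{2} = 36$)
$J = -2275$
$\left(-1114 + J\right) \left(d + 1603\right) = \left(-1114 - 2275\right) \left(36 + 1603\right) = \left(-3389\right) 1639 = -5554571$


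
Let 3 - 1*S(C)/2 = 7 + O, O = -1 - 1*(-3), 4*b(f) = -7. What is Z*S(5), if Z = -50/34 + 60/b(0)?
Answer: 51060/119 ≈ 429.08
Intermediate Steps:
b(f) = -7/4 (b(f) = (¼)*(-7) = -7/4)
O = 2 (O = -1 + 3 = 2)
S(C) = -12 (S(C) = 6 - 2*(7 + 2) = 6 - 2*9 = 6 - 18 = -12)
Z = -4255/119 (Z = -50/34 + 60/(-7/4) = -50*1/34 + 60*(-4/7) = -25/17 - 240/7 = -4255/119 ≈ -35.756)
Z*S(5) = -4255/119*(-12) = 51060/119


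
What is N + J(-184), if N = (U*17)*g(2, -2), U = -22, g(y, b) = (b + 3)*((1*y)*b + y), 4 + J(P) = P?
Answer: 560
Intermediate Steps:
J(P) = -4 + P
g(y, b) = (3 + b)*(y + b*y) (g(y, b) = (3 + b)*(y*b + y) = (3 + b)*(b*y + y) = (3 + b)*(y + b*y))
N = 748 (N = (-22*17)*(2*(3 + (-2)**2 + 4*(-2))) = -748*(3 + 4 - 8) = -748*(-1) = -374*(-2) = 748)
N + J(-184) = 748 + (-4 - 184) = 748 - 188 = 560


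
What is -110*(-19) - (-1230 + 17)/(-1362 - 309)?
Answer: 3491177/1671 ≈ 2089.3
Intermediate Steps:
-110*(-19) - (-1230 + 17)/(-1362 - 309) = 2090 - (-1213)/(-1671) = 2090 - (-1213)*(-1)/1671 = 2090 - 1*1213/1671 = 2090 - 1213/1671 = 3491177/1671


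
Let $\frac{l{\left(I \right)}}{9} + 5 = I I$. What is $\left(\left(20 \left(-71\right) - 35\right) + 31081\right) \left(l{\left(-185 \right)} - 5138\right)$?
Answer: $8971997092$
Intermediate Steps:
$l{\left(I \right)} = -45 + 9 I^{2}$ ($l{\left(I \right)} = -45 + 9 I I = -45 + 9 I^{2}$)
$\left(\left(20 \left(-71\right) - 35\right) + 31081\right) \left(l{\left(-185 \right)} - 5138\right) = \left(\left(20 \left(-71\right) - 35\right) + 31081\right) \left(\left(-45 + 9 \left(-185\right)^{2}\right) - 5138\right) = \left(\left(-1420 - 35\right) + 31081\right) \left(\left(-45 + 9 \cdot 34225\right) - 5138\right) = \left(-1455 + 31081\right) \left(\left(-45 + 308025\right) - 5138\right) = 29626 \left(307980 - 5138\right) = 29626 \cdot 302842 = 8971997092$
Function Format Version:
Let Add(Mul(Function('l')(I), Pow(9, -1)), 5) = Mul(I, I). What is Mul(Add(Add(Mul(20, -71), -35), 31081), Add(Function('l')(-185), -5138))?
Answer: 8971997092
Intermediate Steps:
Function('l')(I) = Add(-45, Mul(9, Pow(I, 2))) (Function('l')(I) = Add(-45, Mul(9, Mul(I, I))) = Add(-45, Mul(9, Pow(I, 2))))
Mul(Add(Add(Mul(20, -71), -35), 31081), Add(Function('l')(-185), -5138)) = Mul(Add(Add(Mul(20, -71), -35), 31081), Add(Add(-45, Mul(9, Pow(-185, 2))), -5138)) = Mul(Add(Add(-1420, -35), 31081), Add(Add(-45, Mul(9, 34225)), -5138)) = Mul(Add(-1455, 31081), Add(Add(-45, 308025), -5138)) = Mul(29626, Add(307980, -5138)) = Mul(29626, 302842) = 8971997092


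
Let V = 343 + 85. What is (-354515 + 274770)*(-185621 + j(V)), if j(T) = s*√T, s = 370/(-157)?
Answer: 14802346645 + 59011300*√107/157 ≈ 1.4806e+10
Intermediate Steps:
s = -370/157 (s = 370*(-1/157) = -370/157 ≈ -2.3567)
V = 428
j(T) = -370*√T/157
(-354515 + 274770)*(-185621 + j(V)) = (-354515 + 274770)*(-185621 - 740*√107/157) = -79745*(-185621 - 740*√107/157) = 14802346645 + 59011300*√107/157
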